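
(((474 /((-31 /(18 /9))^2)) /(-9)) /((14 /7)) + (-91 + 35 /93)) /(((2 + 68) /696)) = -30343744 /33635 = -902.15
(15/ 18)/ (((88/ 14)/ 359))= 12565/ 264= 47.59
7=7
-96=-96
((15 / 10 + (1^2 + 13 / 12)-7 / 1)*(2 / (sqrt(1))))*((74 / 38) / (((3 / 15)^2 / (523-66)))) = -17331725 / 114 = -152032.68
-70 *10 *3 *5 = -10500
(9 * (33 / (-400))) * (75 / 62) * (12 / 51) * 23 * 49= -238.18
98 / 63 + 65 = 599 / 9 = 66.56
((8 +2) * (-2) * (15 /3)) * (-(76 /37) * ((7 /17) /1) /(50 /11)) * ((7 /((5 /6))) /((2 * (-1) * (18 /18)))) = -245784 /3145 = -78.15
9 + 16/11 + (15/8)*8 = 280/11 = 25.45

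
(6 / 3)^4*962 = 15392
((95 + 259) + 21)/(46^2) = 375/2116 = 0.18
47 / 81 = 0.58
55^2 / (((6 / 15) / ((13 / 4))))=196625 / 8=24578.12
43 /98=0.44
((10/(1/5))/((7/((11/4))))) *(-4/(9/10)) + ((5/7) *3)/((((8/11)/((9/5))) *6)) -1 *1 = -88117/1008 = -87.42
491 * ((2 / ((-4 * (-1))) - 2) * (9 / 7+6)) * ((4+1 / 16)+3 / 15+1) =-31626783 / 1120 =-28238.20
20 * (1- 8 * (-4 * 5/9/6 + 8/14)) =-2300/189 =-12.17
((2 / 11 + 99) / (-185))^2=1190281 / 4141225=0.29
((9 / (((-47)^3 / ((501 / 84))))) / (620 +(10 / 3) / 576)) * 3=-973944 / 389314966285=-0.00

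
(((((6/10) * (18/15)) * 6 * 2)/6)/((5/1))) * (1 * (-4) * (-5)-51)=-1116/125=-8.93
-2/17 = -0.12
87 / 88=0.99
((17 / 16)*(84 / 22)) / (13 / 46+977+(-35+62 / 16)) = 0.00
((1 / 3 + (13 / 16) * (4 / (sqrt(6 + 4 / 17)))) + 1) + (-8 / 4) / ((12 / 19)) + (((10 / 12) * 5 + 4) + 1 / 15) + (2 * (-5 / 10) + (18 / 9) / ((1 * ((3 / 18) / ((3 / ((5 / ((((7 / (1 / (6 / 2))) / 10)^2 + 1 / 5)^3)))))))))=13 * sqrt(1802) / 424 + 888499629 / 1250000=712.10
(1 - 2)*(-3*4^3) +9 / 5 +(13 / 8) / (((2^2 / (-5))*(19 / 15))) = 584277 / 3040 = 192.20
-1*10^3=-1000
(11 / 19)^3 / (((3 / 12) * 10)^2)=5324 / 171475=0.03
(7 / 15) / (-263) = -7 / 3945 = -0.00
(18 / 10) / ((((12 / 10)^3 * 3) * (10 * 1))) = 5 / 144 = 0.03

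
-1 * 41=-41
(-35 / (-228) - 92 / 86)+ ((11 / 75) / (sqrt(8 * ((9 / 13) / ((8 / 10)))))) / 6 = -8983 / 9804+ 11 * sqrt(130) / 13500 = -0.91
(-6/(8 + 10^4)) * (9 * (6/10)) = -9/2780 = -0.00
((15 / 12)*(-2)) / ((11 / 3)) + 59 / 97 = -0.07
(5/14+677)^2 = 89927289/196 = 458812.70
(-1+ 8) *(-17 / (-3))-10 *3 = 29 / 3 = 9.67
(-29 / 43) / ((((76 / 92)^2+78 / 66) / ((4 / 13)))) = -168751 / 1516008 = -0.11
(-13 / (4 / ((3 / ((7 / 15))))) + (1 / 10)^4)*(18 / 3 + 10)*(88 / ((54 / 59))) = -32140.80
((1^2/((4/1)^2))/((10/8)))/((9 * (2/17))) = 17/360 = 0.05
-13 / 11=-1.18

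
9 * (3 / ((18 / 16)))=24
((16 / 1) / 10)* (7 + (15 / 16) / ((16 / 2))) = 911 / 80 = 11.39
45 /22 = 2.05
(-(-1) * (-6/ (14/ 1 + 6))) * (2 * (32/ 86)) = -48/ 215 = -0.22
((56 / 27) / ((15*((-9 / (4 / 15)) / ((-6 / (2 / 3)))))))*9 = 224 / 675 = 0.33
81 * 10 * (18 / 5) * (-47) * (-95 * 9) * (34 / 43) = 92653526.51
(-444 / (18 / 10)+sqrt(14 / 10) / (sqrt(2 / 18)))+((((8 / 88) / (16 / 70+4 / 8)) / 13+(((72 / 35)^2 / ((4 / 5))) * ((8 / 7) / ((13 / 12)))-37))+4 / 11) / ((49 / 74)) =-59969663122 / 204289085+3 * sqrt(35) / 5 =-290.00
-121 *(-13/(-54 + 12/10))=-715/24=-29.79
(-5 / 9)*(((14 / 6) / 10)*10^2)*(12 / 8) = -19.44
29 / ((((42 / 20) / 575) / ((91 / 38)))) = 1083875 / 57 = 19015.35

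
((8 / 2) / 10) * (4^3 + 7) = 142 / 5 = 28.40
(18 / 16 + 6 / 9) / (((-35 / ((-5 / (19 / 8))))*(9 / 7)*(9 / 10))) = 430 / 4617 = 0.09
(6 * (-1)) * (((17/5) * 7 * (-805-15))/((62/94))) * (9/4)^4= 4513567779/992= 4549967.52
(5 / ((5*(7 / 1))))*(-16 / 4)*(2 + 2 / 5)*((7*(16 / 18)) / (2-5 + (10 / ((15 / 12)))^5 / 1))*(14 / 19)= -1792 / 9338025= -0.00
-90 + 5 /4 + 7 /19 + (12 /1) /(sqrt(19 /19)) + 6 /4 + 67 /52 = -36355 /494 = -73.59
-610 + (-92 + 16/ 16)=-701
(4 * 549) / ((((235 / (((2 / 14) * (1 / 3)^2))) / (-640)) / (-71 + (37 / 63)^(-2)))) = 2911759360 / 450401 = 6464.82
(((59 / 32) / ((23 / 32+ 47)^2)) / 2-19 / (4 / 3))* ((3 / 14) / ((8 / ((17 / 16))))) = -2259381209 / 5571277824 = -0.41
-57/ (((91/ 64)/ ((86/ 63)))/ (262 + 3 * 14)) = -16635.85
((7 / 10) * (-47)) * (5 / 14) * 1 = -47 / 4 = -11.75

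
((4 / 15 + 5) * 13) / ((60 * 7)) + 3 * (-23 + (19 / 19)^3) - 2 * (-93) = 757027 / 6300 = 120.16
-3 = -3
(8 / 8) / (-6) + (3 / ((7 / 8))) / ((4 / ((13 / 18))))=19 / 42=0.45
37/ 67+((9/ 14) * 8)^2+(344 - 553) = -182.00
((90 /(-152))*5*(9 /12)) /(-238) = 675 /72352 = 0.01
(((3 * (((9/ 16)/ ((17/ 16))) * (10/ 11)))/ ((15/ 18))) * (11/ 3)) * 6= 648/ 17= 38.12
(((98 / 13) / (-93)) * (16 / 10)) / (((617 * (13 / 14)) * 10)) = -5488 / 242434725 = -0.00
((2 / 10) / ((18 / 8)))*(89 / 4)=89 / 45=1.98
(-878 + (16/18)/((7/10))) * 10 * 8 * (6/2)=-4418720/21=-210415.24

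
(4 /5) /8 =1 /10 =0.10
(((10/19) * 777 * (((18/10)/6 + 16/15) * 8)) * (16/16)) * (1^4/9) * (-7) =-594664/171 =-3477.57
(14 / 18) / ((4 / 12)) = 7 / 3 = 2.33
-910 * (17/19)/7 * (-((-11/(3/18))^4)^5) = 5435894064175257982801966619330567208960/19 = 286099687588171472779050900000000000000.00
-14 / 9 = -1.56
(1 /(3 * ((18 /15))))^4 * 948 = 49375 /8748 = 5.64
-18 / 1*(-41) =738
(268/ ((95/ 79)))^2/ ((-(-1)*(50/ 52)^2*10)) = 151509711392/ 28203125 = 5372.09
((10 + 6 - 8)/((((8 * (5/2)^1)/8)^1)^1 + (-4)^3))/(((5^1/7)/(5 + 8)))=-1456/615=-2.37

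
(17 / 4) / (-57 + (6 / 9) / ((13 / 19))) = -663 / 8740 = -0.08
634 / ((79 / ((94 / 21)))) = 59596 / 1659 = 35.92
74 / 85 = 0.87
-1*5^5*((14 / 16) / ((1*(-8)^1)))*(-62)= -678125 / 32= -21191.41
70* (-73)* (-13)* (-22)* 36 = -52612560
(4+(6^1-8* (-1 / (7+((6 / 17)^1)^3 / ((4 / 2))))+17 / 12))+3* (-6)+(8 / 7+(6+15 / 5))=4.70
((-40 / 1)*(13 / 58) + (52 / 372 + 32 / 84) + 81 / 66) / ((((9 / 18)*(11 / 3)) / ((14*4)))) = -23981640 / 108779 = -220.46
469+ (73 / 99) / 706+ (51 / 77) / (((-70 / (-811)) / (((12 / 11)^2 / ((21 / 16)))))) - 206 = 3915499388321 / 14504053410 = 269.96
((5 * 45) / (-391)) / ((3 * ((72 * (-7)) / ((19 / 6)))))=475 / 394128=0.00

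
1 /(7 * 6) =1 /42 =0.02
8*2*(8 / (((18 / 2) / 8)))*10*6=20480 / 3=6826.67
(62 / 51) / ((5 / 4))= 248 / 255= 0.97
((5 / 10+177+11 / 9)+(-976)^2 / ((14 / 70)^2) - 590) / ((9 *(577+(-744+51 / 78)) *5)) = -5572473361 / 1751625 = -3181.32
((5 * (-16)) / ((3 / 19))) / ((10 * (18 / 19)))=-1444 / 27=-53.48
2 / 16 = 1 / 8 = 0.12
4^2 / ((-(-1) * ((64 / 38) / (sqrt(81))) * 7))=171 / 14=12.21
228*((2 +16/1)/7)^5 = 430821504/16807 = 25633.46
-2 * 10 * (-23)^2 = -10580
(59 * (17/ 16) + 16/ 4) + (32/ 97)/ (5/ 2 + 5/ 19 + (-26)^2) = 2669569163/ 40030736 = 66.69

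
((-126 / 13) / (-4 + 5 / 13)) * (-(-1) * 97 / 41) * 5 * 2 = 122220 / 1927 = 63.43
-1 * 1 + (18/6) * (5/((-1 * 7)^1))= -22/7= -3.14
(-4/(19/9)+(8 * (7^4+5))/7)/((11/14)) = 730920/209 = 3497.22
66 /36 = 11 /6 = 1.83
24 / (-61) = -24 / 61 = -0.39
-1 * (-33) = 33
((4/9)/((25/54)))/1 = 24/25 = 0.96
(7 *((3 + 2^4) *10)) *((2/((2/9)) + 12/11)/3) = 49210/11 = 4473.64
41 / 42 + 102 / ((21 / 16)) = 3305 / 42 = 78.69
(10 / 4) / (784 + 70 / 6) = 15 / 4774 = 0.00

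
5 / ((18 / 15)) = 25 / 6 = 4.17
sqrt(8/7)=2 * sqrt(14)/7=1.07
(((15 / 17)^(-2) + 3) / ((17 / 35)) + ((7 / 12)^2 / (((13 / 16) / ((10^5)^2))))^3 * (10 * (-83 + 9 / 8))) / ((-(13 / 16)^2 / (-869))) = -1821454053495999999999999999999732853252228096 / 23007170745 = -79168971868991968921035620000000000.00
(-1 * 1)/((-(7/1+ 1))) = 1/8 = 0.12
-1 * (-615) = 615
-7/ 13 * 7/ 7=-7/ 13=-0.54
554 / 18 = 277 / 9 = 30.78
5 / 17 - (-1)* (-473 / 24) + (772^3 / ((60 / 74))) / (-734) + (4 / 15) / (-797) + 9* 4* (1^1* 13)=-461040199652911 / 596697960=-772652.55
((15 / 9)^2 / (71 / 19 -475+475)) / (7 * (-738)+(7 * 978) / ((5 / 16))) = 0.00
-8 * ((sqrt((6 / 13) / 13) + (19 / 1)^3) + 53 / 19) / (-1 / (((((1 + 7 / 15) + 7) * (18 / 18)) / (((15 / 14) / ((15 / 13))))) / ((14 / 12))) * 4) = 1016 * sqrt(6) / 845 + 132459984 / 1235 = 107257.99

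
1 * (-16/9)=-16/9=-1.78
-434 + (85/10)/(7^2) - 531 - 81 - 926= -193239/98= -1971.83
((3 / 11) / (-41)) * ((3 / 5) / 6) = -3 / 4510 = -0.00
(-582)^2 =338724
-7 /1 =-7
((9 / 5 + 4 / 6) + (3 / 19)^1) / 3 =748 / 855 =0.87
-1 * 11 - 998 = -1009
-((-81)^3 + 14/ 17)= 9034483/ 17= 531440.18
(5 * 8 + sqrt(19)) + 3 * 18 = sqrt(19) + 94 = 98.36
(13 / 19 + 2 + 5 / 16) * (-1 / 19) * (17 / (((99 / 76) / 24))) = -30974 / 627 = -49.40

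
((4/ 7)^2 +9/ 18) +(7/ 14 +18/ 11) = 1597/ 539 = 2.96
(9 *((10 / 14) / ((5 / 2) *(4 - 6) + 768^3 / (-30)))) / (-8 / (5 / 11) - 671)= 1125 / 1819565175197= 0.00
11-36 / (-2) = 29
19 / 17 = 1.12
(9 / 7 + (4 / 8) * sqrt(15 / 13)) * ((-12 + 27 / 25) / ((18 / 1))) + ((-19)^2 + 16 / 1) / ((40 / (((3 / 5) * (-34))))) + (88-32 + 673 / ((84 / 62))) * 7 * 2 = 452717 / 60-7 * sqrt(195) / 300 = 7544.96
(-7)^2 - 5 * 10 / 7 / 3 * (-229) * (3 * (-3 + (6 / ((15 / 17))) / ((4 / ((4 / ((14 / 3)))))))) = -121259 / 49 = -2474.67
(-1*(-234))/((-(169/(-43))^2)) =-33282/2197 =-15.15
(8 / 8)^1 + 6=7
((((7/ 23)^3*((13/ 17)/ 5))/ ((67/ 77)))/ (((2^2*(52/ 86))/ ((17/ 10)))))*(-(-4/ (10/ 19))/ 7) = 3082541/ 815189000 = 0.00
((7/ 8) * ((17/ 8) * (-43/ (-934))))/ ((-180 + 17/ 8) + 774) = 5117/ 35633968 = 0.00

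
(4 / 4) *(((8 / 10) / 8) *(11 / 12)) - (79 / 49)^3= -57870541 / 14117880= -4.10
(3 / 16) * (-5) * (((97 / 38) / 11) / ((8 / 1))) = -1455 / 53504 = -0.03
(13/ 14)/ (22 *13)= 1/ 308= 0.00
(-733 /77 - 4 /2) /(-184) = 887 /14168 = 0.06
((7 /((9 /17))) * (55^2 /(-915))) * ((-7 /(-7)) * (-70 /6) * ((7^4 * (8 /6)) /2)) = 12100199650 /14823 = 816312.46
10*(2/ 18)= 10/ 9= 1.11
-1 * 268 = -268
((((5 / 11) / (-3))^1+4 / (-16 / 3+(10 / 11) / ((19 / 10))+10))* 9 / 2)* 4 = 199902 / 17743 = 11.27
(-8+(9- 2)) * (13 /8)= -13 /8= -1.62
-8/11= -0.73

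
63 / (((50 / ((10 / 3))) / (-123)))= -2583 / 5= -516.60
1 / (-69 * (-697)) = 1 / 48093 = 0.00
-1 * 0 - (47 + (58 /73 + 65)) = -8234 /73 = -112.79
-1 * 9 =-9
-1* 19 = -19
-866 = -866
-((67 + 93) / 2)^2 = -6400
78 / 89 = 0.88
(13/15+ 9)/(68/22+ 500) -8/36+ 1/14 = -0.13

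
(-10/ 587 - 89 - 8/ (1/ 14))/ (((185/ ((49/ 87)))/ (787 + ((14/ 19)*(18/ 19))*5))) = -483.77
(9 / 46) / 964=9 / 44344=0.00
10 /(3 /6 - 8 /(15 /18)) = -100 /91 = -1.10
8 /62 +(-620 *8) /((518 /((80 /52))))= -1524132 /104377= -14.60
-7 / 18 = -0.39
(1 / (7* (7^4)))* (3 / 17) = 3 / 285719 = 0.00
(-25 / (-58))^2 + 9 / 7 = 34651 / 23548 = 1.47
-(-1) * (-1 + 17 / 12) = 5 / 12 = 0.42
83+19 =102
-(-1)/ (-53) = -1/ 53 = -0.02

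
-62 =-62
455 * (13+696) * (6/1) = 1935570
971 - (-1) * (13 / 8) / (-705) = 5476427 / 5640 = 971.00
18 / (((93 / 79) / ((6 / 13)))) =2844 / 403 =7.06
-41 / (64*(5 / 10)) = -41 / 32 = -1.28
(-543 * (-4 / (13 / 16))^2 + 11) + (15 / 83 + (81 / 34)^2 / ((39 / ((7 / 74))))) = -15778214312437 / 1199925688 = -13149.33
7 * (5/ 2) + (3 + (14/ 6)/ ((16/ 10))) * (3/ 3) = 527/ 24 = 21.96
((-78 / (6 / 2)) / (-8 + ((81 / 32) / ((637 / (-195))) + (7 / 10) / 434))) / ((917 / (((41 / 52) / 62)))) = 11480 / 279325143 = 0.00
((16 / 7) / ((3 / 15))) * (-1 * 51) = -4080 / 7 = -582.86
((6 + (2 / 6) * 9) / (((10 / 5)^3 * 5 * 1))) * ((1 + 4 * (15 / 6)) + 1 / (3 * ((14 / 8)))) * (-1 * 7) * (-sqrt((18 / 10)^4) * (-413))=-4716873 / 200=-23584.36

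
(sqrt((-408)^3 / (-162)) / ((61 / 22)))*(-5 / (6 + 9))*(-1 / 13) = 5984*sqrt(51) / 7137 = 5.99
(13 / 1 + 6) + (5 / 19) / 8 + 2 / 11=32127 / 1672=19.21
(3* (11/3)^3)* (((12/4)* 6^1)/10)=1331/5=266.20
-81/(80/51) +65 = 1069/80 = 13.36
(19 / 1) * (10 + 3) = 247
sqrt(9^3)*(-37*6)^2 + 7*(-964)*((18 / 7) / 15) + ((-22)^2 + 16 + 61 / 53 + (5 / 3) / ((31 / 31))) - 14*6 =1057294364 / 795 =1329930.02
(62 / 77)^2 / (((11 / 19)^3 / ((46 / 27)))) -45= -8375335469 / 213070473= -39.31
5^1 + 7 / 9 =52 / 9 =5.78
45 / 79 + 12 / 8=327 / 158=2.07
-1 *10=-10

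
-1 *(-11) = 11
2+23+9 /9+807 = 833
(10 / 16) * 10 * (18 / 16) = 225 / 32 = 7.03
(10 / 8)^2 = 25 / 16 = 1.56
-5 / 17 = -0.29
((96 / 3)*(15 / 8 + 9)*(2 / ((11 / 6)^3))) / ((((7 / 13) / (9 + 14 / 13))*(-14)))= -9847008 / 65219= -150.98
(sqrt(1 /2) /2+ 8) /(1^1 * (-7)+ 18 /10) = -20 /13 - 5 * sqrt(2) /104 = -1.61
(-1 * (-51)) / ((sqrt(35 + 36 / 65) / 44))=2244 * sqrt(150215) / 2311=376.34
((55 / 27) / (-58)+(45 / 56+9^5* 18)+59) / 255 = 46607870663 / 11181240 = 4168.40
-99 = -99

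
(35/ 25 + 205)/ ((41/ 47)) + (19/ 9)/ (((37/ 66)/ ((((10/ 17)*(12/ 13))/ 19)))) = 396797608/ 1676285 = 236.71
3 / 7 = 0.43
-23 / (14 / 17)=-391 / 14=-27.93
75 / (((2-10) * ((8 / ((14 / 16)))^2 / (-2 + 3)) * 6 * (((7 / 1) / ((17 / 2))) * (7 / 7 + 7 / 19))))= -56525 / 3407872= -0.02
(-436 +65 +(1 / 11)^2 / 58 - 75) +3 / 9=-9383063 / 21054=-445.67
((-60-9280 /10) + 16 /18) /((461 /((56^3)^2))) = -273991261487104 /4149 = -66037903467.61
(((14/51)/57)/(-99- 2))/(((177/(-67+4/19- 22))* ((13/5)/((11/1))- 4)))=-1298990/204391870587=-0.00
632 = 632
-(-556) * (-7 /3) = -3892 /3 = -1297.33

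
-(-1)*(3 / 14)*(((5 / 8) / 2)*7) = 15 / 32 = 0.47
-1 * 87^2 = -7569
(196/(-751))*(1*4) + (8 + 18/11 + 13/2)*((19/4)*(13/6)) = 65437483/396528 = 165.03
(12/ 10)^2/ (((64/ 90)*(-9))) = -0.22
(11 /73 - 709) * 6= -4253.10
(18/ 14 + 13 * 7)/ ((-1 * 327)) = -646/ 2289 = -0.28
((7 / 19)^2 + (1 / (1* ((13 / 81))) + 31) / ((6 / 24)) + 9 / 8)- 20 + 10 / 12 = 14756723 / 112632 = 131.02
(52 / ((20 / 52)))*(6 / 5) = 4056 / 25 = 162.24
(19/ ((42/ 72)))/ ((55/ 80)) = 3648/ 77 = 47.38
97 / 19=5.11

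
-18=-18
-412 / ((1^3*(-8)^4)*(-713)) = 103 / 730112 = 0.00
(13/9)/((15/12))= 52/45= 1.16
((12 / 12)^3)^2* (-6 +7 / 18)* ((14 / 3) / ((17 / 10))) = -7070 / 459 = -15.40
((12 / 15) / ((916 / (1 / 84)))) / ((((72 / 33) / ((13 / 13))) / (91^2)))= 13013 / 329760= 0.04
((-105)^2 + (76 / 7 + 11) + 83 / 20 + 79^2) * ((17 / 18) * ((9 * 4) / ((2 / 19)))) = 781944563 / 140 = 5585318.31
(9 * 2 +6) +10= 34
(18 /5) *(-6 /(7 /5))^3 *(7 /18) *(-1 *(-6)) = -32400 /49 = -661.22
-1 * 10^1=-10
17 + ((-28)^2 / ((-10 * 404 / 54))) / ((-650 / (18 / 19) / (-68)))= 49773671 / 3118375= 15.96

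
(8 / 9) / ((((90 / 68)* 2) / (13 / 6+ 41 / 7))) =22916 / 8505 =2.69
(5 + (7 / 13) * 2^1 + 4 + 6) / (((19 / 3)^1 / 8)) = 264 / 13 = 20.31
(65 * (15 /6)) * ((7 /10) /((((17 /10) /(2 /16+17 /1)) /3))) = 935025 /272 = 3437.59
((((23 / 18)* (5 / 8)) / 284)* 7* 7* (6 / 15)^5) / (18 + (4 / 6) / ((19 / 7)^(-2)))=55223 / 896730000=0.00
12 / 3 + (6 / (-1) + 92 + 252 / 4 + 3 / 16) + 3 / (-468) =95585 / 624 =153.18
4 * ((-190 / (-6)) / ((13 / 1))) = 380 / 39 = 9.74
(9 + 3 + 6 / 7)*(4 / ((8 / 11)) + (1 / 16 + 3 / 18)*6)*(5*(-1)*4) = -12375 / 7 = -1767.86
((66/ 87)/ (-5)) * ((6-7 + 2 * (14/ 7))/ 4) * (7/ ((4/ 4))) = -231/ 290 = -0.80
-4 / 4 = -1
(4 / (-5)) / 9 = -4 / 45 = -0.09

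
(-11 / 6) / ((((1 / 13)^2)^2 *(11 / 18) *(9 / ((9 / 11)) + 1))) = -28561 / 4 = -7140.25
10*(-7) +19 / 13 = -891 / 13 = -68.54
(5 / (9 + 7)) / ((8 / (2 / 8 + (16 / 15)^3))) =19759 / 345600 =0.06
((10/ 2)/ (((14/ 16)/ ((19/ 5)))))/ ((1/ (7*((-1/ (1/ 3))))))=-456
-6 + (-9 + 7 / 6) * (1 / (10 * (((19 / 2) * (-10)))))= -34153 / 5700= -5.99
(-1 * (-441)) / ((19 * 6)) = 147 / 38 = 3.87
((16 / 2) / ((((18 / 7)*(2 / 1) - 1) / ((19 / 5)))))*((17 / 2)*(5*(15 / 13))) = 135660 / 377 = 359.84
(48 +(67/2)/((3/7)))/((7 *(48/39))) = 9841/672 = 14.64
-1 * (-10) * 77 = 770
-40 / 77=-0.52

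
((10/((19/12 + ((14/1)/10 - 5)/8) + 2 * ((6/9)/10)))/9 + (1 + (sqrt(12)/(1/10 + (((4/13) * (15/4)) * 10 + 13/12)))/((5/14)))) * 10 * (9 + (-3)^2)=786240 * sqrt(3)/9923 + 6420/19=475.13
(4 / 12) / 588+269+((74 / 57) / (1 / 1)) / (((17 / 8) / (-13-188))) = 83301695 / 569772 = 146.20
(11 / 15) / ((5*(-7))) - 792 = -415811 / 525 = -792.02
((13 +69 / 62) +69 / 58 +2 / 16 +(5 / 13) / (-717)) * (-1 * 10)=-5170877975 / 33518316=-154.27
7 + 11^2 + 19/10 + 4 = 1339/10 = 133.90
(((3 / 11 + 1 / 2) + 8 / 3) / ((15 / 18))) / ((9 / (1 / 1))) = 227 / 495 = 0.46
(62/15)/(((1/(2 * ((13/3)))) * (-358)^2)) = 403/1441845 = 0.00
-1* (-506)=506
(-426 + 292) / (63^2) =-134 / 3969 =-0.03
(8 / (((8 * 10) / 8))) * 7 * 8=224 / 5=44.80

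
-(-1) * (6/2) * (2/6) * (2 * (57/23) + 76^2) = 132962/23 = 5780.96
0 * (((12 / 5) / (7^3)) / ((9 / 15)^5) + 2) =0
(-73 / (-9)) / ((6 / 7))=511 / 54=9.46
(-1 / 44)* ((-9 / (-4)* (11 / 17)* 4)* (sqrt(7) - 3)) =27 / 68 - 9* sqrt(7) / 68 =0.05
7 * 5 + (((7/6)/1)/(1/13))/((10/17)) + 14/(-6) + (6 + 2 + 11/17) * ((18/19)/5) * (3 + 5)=462259/6460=71.56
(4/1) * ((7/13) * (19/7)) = 76/13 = 5.85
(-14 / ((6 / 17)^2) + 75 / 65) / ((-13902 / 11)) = 286319 / 3253068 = 0.09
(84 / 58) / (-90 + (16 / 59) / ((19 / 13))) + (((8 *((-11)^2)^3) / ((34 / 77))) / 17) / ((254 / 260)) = 1932629.54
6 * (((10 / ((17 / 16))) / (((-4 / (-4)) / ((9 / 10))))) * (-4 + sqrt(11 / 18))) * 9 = -31104 / 17 + 1296 * sqrt(22) / 17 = -1472.07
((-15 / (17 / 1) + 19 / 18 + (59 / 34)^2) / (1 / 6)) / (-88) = -33131 / 152592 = -0.22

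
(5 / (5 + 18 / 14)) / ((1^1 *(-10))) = -7 / 88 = -0.08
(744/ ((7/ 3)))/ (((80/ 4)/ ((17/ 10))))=4743/ 175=27.10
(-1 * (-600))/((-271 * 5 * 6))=-20/271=-0.07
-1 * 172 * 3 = -516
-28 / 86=-14 / 43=-0.33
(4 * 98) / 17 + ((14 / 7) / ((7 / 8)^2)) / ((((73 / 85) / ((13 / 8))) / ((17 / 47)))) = 71012168 / 2858023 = 24.85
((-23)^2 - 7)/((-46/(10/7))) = -2610/161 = -16.21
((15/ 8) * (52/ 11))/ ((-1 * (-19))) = 195/ 418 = 0.47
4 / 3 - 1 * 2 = -2 / 3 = -0.67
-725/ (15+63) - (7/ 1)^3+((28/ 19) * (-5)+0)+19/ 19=-531539/ 1482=-358.66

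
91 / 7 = 13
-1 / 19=-0.05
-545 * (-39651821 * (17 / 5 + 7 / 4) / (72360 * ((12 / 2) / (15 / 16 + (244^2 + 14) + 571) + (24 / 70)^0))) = 428232683202330017 / 278454883680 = 1537888.93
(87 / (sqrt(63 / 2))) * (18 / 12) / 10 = 2.33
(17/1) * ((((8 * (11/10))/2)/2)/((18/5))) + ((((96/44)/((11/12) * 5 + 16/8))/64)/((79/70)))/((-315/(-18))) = 12838061/1235718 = 10.39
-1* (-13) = 13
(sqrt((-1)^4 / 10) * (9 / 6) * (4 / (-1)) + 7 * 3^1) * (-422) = -8061.31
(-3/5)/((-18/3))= 1/10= 0.10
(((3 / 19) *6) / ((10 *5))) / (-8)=-9 / 3800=-0.00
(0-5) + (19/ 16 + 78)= 74.19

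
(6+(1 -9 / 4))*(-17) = -323 / 4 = -80.75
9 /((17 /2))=18 /17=1.06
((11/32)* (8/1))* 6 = 33/2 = 16.50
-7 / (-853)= 7 / 853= 0.01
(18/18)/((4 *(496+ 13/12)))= 3/5965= 0.00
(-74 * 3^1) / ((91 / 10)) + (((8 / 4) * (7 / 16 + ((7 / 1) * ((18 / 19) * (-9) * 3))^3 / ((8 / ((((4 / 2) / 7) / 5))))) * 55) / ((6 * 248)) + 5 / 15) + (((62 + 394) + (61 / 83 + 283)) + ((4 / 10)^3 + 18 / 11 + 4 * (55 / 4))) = -638435415263613657 / 282653683312000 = -2258.72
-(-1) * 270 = 270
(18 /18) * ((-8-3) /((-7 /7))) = 11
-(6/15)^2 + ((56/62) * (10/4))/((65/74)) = 2.41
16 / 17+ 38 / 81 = 1942 / 1377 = 1.41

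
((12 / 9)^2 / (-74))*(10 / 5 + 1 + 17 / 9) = -352 / 2997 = -0.12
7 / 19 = 0.37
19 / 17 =1.12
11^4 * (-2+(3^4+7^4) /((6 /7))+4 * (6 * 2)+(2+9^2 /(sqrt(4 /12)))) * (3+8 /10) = 22532499 * sqrt(3) /5+2456598749 /15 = 171578736.55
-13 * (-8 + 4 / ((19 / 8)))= 1560 / 19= 82.11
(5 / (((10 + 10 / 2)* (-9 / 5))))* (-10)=50 / 27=1.85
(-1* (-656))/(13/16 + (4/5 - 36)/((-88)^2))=811.93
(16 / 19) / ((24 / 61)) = 122 / 57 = 2.14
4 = 4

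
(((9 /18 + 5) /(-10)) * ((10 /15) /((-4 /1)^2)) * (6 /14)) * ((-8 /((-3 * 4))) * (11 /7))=-0.01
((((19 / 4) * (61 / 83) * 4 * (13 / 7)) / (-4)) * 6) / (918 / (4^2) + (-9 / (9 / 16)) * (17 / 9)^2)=-134.80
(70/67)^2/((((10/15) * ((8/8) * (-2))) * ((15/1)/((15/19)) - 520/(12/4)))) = 11025/2078407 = 0.01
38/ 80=19/ 40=0.48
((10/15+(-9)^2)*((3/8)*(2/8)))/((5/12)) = 147/8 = 18.38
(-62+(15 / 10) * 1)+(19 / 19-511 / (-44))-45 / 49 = -105223 / 2156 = -48.80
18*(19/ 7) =342/ 7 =48.86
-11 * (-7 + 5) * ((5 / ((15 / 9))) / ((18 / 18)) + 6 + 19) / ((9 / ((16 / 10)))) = 4928 / 45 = 109.51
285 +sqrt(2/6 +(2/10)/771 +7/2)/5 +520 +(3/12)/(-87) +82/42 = sqrt(227884470)/38550 +655243/812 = 807.34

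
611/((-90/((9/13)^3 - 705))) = 4783.91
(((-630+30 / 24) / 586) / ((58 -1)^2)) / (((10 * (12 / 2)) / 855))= -2515 / 534432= -0.00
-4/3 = -1.33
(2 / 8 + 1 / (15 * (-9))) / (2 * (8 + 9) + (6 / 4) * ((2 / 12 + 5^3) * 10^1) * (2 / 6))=131 / 356310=0.00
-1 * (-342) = 342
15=15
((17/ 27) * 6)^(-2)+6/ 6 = 1237/ 1156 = 1.07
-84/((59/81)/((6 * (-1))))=40824/59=691.93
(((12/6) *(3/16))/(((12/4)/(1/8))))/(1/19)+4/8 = 51/64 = 0.80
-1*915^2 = -837225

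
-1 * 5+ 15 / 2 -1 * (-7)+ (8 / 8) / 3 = 59 / 6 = 9.83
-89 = -89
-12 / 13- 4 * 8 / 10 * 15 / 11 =-756 / 143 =-5.29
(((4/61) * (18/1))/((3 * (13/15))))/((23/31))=11160/18239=0.61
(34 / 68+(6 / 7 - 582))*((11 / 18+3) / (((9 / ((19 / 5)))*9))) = -2007863 / 20412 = -98.37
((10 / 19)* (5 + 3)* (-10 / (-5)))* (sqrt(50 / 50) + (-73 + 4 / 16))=-11480 / 19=-604.21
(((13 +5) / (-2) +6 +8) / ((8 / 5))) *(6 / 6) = 25 / 8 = 3.12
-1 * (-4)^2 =-16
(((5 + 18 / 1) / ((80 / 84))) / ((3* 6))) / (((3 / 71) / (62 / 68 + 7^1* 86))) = 19144.12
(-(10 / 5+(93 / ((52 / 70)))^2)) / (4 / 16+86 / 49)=-519222473 / 66417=-7817.61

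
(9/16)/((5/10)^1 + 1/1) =3/8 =0.38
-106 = -106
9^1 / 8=9 / 8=1.12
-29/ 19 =-1.53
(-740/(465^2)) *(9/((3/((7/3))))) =-1036/43245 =-0.02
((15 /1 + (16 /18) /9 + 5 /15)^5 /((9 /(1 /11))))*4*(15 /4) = 15258789062500000 /115063885233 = 132611.45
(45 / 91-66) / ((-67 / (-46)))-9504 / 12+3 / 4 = -20393829 / 24388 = -836.22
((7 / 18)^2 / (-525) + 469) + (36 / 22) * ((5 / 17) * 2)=2135555591 / 4544100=469.96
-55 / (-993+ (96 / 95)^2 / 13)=6452875 / 116494509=0.06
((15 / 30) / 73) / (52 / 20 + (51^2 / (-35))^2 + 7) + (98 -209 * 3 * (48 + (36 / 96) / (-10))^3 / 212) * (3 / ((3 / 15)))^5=-106418373988216802787858125 / 429589497593856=-247721079272.82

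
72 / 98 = 36 / 49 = 0.73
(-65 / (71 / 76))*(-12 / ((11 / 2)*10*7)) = 2.17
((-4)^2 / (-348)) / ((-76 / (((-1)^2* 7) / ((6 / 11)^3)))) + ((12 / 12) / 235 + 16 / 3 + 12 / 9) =561921743 / 83906280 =6.70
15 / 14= 1.07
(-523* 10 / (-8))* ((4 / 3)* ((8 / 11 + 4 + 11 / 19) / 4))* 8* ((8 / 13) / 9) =632.51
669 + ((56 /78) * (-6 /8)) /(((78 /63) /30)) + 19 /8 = 890059 /1352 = 658.33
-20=-20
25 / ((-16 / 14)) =-175 / 8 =-21.88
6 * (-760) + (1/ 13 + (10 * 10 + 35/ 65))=-57972/ 13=-4459.38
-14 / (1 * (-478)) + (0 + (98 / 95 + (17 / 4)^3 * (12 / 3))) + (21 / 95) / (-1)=111854753 / 363280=307.90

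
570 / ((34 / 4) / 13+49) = 14820 / 1291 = 11.48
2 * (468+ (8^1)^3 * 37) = 38824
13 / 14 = 0.93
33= 33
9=9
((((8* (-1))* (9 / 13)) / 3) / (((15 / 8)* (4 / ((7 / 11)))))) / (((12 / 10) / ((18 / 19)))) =-336 / 2717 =-0.12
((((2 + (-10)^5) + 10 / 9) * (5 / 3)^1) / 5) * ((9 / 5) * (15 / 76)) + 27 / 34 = -7649249 / 646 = -11840.94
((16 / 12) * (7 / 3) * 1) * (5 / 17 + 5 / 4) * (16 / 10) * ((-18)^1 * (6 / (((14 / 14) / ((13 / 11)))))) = -183456 / 187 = -981.05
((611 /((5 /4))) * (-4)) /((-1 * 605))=9776 /3025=3.23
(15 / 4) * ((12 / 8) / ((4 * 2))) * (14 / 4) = 315 / 128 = 2.46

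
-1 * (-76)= 76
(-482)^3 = -111980168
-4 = -4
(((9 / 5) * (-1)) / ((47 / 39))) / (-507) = 9 / 3055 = 0.00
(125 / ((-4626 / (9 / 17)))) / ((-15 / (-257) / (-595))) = 875 / 6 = 145.83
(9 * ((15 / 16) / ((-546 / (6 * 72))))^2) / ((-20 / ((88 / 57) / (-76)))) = 120285 / 23915528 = 0.01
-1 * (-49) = 49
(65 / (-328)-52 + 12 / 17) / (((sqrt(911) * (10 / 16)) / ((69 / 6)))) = -6603783 * sqrt(911) / 6349670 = -31.39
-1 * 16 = -16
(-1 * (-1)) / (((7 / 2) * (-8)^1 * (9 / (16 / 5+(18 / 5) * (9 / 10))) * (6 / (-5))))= 23 / 1080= 0.02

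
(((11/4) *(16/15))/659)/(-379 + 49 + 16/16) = -44/3252165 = -0.00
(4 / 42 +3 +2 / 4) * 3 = 151 / 14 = 10.79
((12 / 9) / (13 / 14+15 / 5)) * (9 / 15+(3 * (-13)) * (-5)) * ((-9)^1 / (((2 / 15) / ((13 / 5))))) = -3203928 / 275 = -11650.65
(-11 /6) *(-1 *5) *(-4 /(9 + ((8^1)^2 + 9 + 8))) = -11 /27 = -0.41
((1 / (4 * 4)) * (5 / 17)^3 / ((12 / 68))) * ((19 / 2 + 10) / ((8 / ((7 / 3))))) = 11375 / 221952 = 0.05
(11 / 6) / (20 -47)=-11 / 162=-0.07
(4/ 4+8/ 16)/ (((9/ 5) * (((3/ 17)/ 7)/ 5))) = 2975/ 18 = 165.28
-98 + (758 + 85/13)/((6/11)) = 33895/26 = 1303.65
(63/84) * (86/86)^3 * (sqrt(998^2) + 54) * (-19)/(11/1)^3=-14991/1331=-11.26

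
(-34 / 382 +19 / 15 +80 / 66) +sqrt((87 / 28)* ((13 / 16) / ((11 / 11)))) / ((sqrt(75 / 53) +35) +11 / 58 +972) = -12615* sqrt(139867) / 2532105517438 +89786929* sqrt(7917) / 5064211034876 +75314 / 31515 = 2.39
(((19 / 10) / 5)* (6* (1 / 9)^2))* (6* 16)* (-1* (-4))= 2432 / 225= 10.81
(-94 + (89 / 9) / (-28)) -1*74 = -42425 / 252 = -168.35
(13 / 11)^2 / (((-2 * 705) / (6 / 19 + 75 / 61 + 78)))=-5193539 / 65912330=-0.08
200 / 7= 28.57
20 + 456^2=207956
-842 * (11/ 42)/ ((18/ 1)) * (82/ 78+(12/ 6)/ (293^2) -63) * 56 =3842083327544/ 90398997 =42501.39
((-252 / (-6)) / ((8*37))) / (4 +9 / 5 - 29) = -105 / 17168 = -0.01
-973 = -973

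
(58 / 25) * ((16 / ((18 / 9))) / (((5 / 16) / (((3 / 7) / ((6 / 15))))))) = 11136 / 175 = 63.63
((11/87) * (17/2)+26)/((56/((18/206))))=2019/47792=0.04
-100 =-100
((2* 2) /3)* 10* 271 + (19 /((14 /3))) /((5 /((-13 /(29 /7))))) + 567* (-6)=181637 /870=208.78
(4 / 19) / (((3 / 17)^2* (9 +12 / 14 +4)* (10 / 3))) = 4046 / 27645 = 0.15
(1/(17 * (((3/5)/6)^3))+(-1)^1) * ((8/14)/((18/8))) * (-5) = -73.43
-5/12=-0.42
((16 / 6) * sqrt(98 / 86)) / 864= 7 * sqrt(43) / 13932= 0.00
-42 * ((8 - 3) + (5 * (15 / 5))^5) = -31893960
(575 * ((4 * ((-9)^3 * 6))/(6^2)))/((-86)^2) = -139725/3698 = -37.78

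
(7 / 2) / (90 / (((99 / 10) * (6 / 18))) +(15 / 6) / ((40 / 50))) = 308 / 2675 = 0.12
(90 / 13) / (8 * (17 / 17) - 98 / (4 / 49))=-4 / 689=-0.01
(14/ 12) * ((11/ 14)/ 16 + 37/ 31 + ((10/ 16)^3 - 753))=-27832041/ 31744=-876.77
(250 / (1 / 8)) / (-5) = -400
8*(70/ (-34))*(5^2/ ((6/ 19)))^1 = -66500/ 51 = -1303.92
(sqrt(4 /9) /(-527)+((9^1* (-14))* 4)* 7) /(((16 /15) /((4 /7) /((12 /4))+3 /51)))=-1241053825 /1505112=-824.56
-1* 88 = -88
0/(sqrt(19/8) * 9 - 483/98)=0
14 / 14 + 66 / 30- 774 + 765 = -29 / 5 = -5.80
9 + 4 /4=10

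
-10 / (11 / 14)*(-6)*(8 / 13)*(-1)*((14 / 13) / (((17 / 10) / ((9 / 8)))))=-1058400 / 31603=-33.49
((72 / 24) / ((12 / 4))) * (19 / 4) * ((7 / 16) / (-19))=-7 / 64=-0.11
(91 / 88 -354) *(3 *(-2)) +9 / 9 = 93227 / 44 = 2118.80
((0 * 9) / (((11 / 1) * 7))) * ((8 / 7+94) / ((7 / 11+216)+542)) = 0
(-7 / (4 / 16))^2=784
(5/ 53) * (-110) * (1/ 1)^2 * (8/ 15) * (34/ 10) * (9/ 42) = -1496/ 371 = -4.03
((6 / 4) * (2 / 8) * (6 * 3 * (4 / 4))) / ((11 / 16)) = 108 / 11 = 9.82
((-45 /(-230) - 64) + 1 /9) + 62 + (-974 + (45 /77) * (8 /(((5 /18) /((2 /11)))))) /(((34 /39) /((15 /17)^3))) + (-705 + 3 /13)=-560266465087697 /380734988634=-1471.54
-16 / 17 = -0.94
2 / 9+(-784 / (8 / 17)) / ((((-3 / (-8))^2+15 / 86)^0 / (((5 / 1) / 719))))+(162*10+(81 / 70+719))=1054873741 / 452970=2328.79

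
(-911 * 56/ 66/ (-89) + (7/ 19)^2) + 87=101594660/ 1060257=95.82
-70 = -70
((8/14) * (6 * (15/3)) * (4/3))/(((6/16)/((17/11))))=21760/231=94.20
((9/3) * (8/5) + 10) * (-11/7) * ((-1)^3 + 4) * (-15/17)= 7326/119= 61.56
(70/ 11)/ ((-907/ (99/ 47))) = -630/ 42629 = -0.01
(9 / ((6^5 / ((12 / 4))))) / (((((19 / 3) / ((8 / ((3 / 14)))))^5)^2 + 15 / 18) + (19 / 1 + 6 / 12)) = 9705775651075653632 / 56837022267878623989201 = 0.00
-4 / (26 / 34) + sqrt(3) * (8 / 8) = -68 / 13 + sqrt(3) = -3.50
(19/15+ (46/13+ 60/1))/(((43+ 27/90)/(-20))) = -505480/16887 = -29.93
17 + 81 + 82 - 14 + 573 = 739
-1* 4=-4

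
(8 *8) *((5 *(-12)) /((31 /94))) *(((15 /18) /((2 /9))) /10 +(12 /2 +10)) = -5910720 /31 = -190668.39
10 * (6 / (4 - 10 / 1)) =-10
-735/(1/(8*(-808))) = 4751040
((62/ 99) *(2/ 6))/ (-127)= -62/ 37719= -0.00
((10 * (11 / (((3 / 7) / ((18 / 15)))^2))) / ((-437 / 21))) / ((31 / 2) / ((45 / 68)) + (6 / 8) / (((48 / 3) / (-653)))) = 5.77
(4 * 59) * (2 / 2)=236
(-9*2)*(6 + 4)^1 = -180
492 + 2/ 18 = 4429/ 9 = 492.11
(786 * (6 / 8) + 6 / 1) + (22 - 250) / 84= 8299 / 14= 592.79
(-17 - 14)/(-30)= 31/30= 1.03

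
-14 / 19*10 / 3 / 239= -140 / 13623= -0.01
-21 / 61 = -0.34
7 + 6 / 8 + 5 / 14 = 227 / 28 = 8.11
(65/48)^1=65/48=1.35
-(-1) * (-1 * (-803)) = 803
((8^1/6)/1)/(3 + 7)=2/15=0.13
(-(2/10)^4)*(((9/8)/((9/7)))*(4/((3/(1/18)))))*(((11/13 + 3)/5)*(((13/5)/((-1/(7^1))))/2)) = 49/67500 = 0.00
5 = 5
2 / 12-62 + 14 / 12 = -182 / 3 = -60.67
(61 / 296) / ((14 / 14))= 61 / 296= 0.21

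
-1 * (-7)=7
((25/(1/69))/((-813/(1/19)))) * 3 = -1725/5149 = -0.34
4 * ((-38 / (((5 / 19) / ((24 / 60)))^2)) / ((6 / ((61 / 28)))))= -1673596 / 13125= -127.51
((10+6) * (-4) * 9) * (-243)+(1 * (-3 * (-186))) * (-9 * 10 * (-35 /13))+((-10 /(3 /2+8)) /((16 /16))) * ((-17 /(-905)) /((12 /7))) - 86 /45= 553598717413 /2011815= 275173.77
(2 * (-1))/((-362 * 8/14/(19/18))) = 0.01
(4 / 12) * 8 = 8 / 3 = 2.67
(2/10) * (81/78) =27/130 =0.21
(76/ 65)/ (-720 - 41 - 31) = -19/ 12870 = -0.00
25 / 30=5 / 6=0.83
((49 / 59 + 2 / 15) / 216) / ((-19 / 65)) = -0.02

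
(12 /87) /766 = 0.00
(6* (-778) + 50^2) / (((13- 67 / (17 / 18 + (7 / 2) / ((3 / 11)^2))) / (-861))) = 89599104 / 557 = 160860.15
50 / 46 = 25 / 23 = 1.09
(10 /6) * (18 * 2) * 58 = 3480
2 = 2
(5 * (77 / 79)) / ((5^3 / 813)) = 62601 / 1975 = 31.70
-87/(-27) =29/9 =3.22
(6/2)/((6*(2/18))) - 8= -7/2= -3.50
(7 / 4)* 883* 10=30905 / 2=15452.50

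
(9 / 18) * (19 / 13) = 0.73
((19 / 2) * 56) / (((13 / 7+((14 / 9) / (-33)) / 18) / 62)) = 154290906 / 8675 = 17785.70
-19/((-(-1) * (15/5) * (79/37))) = -703/237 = -2.97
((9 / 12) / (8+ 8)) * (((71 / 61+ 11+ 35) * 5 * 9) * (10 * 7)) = 13593825 / 1952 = 6964.05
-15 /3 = -5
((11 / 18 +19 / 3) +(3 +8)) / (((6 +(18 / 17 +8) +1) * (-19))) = -289 / 4914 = -0.06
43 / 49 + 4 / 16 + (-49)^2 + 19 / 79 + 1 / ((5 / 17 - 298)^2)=2402.37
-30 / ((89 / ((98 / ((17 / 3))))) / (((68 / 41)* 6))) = -211680 / 3649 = -58.01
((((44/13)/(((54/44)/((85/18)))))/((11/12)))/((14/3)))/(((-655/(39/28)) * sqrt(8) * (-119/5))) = 55 * sqrt(2)/808794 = 0.00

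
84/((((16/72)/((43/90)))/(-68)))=-61404/5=-12280.80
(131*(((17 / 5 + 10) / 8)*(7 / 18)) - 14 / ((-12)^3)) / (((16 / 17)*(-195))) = -6267373 / 13478400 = -0.46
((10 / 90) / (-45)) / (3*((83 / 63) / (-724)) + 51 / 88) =-0.00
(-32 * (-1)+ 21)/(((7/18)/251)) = 239454/7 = 34207.71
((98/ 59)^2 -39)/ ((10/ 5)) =-126155/ 6962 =-18.12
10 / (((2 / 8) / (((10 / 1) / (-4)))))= -100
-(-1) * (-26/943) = -0.03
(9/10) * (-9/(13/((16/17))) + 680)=675612/1105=611.41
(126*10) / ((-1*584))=-315 / 146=-2.16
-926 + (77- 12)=-861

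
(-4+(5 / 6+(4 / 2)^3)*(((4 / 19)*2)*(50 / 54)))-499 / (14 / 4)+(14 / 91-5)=-20723581 / 140049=-147.97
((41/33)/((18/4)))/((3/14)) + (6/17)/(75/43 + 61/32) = 105384964/76083381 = 1.39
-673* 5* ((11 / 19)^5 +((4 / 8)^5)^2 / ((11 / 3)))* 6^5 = -1489436970935895 / 871586848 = -1708879.58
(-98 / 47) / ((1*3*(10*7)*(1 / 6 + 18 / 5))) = -14 / 5311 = -0.00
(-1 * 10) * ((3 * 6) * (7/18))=-70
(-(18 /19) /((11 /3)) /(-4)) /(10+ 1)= 27 /4598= 0.01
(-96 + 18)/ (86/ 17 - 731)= 0.11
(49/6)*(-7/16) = -343/96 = -3.57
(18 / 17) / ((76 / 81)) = 729 / 646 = 1.13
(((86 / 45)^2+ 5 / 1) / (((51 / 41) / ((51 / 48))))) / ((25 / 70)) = 20.69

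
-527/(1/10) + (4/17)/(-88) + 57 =-1949663/374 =-5213.00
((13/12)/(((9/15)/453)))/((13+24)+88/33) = 9815/476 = 20.62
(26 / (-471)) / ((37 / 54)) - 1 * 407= -2364731 / 5809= -407.08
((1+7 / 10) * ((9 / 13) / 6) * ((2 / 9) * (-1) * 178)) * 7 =-10591 / 195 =-54.31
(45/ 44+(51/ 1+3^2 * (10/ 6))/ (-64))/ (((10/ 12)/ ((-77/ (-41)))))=-63/ 3280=-0.02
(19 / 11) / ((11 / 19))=361 / 121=2.98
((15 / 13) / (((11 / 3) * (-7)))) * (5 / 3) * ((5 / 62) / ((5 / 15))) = -1125 / 62062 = -0.02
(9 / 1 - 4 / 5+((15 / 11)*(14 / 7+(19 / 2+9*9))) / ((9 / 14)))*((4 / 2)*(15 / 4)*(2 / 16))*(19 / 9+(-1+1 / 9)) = 234.22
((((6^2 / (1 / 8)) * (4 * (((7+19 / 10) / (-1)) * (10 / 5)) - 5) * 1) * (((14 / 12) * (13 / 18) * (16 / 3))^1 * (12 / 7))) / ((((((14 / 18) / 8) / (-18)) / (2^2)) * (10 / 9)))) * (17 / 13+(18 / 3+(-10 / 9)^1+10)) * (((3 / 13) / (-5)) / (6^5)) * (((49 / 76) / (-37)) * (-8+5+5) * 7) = 603780352 / 228475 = 2642.65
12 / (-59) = -12 / 59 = -0.20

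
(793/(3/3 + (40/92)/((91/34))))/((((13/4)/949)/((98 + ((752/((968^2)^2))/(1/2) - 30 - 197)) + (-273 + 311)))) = -100840935109103945119/5563041679712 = -18126942.22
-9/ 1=-9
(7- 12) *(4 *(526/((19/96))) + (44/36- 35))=-9060400/171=-52984.80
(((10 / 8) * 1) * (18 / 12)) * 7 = 105 / 8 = 13.12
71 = 71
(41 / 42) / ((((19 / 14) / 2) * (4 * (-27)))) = -41 / 3078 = -0.01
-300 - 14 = -314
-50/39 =-1.28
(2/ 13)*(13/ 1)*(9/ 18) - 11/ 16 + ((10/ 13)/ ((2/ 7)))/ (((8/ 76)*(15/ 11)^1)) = 11899/ 624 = 19.07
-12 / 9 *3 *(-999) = 3996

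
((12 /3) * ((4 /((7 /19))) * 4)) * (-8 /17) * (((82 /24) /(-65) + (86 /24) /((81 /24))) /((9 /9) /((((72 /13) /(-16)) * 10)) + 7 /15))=-6460912 /13923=-464.05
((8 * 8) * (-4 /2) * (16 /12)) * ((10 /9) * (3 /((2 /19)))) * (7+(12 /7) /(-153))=-121356800 /3213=-37770.56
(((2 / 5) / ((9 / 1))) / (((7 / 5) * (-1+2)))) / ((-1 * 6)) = -1 / 189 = -0.01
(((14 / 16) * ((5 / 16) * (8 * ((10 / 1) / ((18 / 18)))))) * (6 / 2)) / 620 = 105 / 992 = 0.11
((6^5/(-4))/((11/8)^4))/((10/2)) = -108.77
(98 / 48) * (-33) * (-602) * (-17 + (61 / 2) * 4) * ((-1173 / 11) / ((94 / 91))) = -165307013235 / 376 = -439646311.80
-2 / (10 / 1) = -1 / 5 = -0.20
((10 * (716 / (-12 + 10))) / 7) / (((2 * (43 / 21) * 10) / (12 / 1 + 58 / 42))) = -50299 / 301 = -167.11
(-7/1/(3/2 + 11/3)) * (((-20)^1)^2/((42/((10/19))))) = -4000/589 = -6.79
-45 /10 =-9 /2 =-4.50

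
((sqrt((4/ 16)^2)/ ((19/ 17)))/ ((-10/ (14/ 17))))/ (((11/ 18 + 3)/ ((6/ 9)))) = -21/ 6175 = -0.00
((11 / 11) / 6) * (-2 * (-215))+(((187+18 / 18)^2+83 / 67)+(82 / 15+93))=35692949 / 1005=35515.37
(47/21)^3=103823/9261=11.21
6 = 6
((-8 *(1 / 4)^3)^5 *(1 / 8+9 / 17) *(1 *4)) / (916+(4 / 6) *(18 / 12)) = -89 / 1021640704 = -0.00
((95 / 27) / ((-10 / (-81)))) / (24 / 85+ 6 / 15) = 4845 / 116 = 41.77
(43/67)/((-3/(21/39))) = -301/2613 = -0.12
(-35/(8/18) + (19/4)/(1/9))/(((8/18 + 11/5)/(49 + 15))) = -103680/119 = -871.26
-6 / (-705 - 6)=2 / 237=0.01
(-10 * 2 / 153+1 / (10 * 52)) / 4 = -10247 / 318240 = -0.03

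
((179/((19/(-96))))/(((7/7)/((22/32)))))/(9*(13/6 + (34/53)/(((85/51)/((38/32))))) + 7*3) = -8348560/599013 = -13.94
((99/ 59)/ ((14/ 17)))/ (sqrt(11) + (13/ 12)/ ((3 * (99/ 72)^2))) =-190609848/ 5369771071 + 1995905043 * sqrt(11)/ 10739542142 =0.58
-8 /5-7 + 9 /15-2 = -10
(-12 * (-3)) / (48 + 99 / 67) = 804 / 1105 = 0.73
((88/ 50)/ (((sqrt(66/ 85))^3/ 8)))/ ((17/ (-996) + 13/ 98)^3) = 1756558646739456 * sqrt(5610)/ 9872587434655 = 13326.41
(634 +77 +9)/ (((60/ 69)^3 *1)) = 109503/ 100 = 1095.03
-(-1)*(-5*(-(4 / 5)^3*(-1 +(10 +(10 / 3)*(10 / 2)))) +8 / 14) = 34796 / 525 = 66.28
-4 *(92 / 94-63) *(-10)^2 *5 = 5830000 / 47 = 124042.55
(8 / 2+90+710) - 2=802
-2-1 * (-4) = 2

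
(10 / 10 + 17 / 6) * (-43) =-989 / 6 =-164.83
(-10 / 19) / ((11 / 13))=-130 / 209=-0.62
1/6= 0.17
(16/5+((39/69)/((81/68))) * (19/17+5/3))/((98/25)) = 315860/273861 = 1.15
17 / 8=2.12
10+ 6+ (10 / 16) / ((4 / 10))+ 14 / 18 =2641 / 144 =18.34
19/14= 1.36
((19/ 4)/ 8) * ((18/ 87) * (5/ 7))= 285/ 3248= 0.09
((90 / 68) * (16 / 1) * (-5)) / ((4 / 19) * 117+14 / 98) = -47880 / 11203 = -4.27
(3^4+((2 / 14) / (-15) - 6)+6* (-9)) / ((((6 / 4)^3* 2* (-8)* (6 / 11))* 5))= -6061 / 42525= -0.14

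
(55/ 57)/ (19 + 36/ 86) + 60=571613/ 9519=60.05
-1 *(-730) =730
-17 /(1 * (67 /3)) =-51 /67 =-0.76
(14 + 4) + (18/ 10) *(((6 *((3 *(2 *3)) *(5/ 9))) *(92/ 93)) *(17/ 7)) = 60210/ 217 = 277.47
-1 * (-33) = 33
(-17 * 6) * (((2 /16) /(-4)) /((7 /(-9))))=-459 /112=-4.10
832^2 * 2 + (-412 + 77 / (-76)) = 105186659 / 76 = 1384034.99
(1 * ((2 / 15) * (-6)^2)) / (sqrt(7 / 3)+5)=0.74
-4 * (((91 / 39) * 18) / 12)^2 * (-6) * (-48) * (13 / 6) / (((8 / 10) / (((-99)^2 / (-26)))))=14407470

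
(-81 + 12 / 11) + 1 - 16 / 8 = -890 / 11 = -80.91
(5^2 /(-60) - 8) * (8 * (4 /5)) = -808 /15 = -53.87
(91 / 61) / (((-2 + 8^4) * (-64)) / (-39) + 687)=3549 / 17617349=0.00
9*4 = 36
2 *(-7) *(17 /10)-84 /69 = -2877 /115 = -25.02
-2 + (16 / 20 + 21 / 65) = -57 / 65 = -0.88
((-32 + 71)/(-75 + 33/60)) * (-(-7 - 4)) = -8580/1489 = -5.76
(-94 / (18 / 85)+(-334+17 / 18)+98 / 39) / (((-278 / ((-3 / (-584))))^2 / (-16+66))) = -4530425 / 342656234752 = -0.00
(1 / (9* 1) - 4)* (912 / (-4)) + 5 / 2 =889.17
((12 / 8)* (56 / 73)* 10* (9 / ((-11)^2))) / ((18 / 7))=2940 / 8833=0.33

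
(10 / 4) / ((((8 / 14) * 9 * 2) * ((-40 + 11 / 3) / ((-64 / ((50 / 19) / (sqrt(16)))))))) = 1064 / 1635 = 0.65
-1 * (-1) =1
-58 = -58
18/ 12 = 3/ 2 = 1.50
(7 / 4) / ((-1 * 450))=-7 / 1800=-0.00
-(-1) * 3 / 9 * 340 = 340 / 3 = 113.33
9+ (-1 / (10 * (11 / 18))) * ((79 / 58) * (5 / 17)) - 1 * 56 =-510473 / 10846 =-47.07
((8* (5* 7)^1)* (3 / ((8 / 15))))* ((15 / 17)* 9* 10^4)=125073529.41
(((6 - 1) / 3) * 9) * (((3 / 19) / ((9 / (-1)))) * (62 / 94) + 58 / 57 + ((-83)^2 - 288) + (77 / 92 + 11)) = 8150503195 / 82156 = 99207.64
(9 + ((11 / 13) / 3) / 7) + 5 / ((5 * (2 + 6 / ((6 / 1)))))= 853 / 91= 9.37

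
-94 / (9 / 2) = -188 / 9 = -20.89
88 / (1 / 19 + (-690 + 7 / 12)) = -20064 / 157175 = -0.13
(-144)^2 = 20736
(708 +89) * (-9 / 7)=-7173 / 7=-1024.71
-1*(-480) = 480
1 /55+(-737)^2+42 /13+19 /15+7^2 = 1165212296 /2145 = 543222.52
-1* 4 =-4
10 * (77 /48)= 385 /24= 16.04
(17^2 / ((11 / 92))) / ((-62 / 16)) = -212704 / 341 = -623.77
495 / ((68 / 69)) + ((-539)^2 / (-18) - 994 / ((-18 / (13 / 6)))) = -28491283 / 1836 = -15518.13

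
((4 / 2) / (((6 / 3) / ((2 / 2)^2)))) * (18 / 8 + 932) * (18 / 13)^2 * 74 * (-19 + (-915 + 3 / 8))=-83651224041 / 676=-123744414.26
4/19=0.21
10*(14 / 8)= 35 / 2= 17.50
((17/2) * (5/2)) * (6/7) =255/14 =18.21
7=7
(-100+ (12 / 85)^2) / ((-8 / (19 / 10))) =3431191 / 144500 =23.75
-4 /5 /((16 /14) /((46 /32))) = -161 /160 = -1.01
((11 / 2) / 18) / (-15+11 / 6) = -11 / 474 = -0.02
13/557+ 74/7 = 41309/3899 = 10.59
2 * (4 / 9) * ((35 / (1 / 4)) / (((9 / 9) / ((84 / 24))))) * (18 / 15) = 1568 / 3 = 522.67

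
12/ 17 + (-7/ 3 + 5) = 172/ 51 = 3.37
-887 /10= -88.70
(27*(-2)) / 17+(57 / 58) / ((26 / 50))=-16491 / 12818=-1.29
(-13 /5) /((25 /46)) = -598 /125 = -4.78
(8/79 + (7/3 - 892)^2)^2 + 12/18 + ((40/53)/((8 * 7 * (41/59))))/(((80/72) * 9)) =9634659057728436455429/15378959862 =626483139574.01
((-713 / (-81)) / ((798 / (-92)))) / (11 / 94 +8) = -3083012 / 24659397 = -0.13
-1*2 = -2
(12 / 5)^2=144 / 25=5.76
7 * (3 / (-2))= -21 / 2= -10.50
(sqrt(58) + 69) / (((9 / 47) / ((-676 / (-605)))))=447.06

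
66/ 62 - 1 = 0.06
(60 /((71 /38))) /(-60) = -38 /71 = -0.54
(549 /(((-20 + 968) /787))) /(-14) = -144021 /4424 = -32.55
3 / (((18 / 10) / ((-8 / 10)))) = -1.33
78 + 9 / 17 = 1335 / 17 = 78.53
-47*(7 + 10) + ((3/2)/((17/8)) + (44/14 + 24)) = -91767/119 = -771.15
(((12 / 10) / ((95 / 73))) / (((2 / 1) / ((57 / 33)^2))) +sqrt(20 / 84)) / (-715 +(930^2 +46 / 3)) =sqrt(105) / 18148207 +12483 / 7842618025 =0.00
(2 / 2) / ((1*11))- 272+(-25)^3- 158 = -176604 / 11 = -16054.91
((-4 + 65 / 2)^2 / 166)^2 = 10556001 / 440896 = 23.94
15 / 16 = 0.94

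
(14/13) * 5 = 70/13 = 5.38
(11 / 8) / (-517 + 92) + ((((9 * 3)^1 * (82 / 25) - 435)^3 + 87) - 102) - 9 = -88357470601091 / 2125000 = -41579986.17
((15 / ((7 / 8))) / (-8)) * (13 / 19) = -1.47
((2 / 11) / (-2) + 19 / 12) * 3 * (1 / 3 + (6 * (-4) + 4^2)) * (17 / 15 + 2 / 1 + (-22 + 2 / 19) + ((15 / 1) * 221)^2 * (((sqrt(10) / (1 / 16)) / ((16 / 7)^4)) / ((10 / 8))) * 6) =-3356298374.43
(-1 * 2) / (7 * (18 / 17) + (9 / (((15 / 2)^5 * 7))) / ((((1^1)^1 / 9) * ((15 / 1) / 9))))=-1859375 / 6890897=-0.27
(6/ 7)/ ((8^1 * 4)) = 3/ 112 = 0.03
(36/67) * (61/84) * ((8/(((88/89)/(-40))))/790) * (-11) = 65148/37051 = 1.76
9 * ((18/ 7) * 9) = 1458/ 7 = 208.29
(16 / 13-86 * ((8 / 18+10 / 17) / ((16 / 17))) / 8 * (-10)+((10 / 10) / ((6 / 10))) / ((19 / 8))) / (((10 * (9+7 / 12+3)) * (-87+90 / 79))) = -336858449 / 30358266120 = -0.01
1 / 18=0.06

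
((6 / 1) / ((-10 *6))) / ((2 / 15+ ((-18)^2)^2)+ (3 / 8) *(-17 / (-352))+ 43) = -4224 / 4436008957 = -0.00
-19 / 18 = -1.06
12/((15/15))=12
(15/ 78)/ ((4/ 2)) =5/ 52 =0.10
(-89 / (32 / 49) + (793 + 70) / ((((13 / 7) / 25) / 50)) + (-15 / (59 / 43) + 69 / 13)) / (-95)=-2850655413 / 466336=-6112.88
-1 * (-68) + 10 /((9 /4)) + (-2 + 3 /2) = 1295 /18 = 71.94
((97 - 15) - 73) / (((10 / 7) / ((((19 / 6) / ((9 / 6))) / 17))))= 133 / 170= 0.78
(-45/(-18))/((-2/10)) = -25/2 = -12.50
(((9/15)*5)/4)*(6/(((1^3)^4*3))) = 3/2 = 1.50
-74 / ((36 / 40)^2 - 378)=7400 / 37719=0.20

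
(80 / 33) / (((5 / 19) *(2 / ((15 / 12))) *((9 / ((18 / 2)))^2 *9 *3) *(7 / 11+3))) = 19 / 324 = 0.06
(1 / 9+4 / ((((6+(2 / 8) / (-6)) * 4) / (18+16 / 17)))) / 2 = 71983 / 43758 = 1.65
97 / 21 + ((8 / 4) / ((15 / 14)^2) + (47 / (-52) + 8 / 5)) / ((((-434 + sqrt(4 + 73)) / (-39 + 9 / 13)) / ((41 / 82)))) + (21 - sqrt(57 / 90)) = -sqrt(570) / 30 + 2367907*sqrt(77) / 9545745300 + 122790287519 / 4772872650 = 24.93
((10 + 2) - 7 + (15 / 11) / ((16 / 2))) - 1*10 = -425 / 88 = -4.83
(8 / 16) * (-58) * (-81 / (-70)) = -33.56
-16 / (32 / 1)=-1 / 2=-0.50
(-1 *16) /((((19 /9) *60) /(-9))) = 108 /95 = 1.14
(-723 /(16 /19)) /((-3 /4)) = 4579 /4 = 1144.75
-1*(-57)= 57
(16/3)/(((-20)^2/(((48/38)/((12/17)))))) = 34/1425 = 0.02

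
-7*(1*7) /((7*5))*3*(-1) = 21 /5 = 4.20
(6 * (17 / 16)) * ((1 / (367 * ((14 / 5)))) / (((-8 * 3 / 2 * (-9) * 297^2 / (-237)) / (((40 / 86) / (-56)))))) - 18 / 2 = -235731289690201 / 26192365524864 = -9.00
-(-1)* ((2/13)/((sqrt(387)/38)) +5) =76* sqrt(43)/1677 +5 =5.30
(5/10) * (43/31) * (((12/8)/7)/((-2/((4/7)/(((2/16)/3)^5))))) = -513589248/1519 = -338110.10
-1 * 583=-583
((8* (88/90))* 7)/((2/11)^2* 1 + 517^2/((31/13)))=9242464/18920057445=0.00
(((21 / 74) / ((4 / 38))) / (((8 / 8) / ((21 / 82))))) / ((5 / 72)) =75411 / 7585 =9.94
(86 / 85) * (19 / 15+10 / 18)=7052 / 3825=1.84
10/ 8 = 5/ 4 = 1.25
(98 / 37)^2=9604 / 1369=7.02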